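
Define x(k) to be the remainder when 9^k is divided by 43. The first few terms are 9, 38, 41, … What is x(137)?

40

Listing terms: x(1) = 9, x(2) = 38, x(3) = 41, x(4) = 25, x(5) = 10, x(6) = 4, x(7) = 36, x(8) = 23, x(9) = 35, x(10) = 14, x(11) = 40, x(12) = 16, x(13) = 15, x(14) = 6, x(15) = 11, x(16) = 13, x(17) = 31, x(18) = 21, x(19) = 17, x(20) = 24, x(21) = 1, x(22) = 9.
The sequence repeats with period 21.
So x(137) = x(1 + ((137-1) mod 21)) = x(11) = 40.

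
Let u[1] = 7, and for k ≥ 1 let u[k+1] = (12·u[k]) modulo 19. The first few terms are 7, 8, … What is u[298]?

Computing terms: u[1] = 7, u[2] = 8, u[3] = 1, u[4] = 12, u[5] = 11, u[6] = 18, u[7] = 7.
Since u[7] = u[1] = 7, the sequence is periodic with period 6.
So u[298] = u[1 + ((298-1) mod 6)] = u[4] = 12.

12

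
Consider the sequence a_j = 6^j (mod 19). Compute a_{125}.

Computing terms: a_1 = 6, a_2 = 17, a_3 = 7, a_4 = 4, a_5 = 5, a_6 = 11, a_7 = 9, a_8 = 16, a_9 = 1, a_{10} = 6.
The sequence repeats with period 9.
So a_{125} = a_{1 + ((125-1) mod 9)} = a_8 = 16.

16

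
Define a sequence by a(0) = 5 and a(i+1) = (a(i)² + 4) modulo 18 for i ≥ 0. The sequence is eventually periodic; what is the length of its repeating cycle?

We have a(0) = 5, a(1) = 11, a(2) = 17, a(3) = 5.
The sequence repeats with period 3.

3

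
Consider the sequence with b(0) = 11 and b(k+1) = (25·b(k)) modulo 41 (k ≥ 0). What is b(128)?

38

Listing terms: b(0) = 11; b(1) = 29; b(2) = 28; b(3) = 3; b(4) = 34; b(5) = 30; b(6) = 12; b(7) = 13; b(8) = 38; b(9) = 7; b(10) = 11.
The sequence repeats with period 10.
(128 - 0) mod 10 = 8, so b(128) = b(8) = 38.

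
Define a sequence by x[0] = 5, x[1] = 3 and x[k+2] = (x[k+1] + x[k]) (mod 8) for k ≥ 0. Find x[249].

Computing terms: x[0] = 5; x[1] = 3; x[2] = 0; x[3] = 3; x[4] = 3; x[5] = 6; x[6] = 1; x[7] = 7; x[8] = 0; x[9] = 7; x[10] = 7; x[11] = 6; x[12] = 5; x[13] = 3.
Since (x[12], x[13]) = (x[0], x[1]) = (5, 3) (two consecutive terms determine the rest), the sequence is periodic with period 12.
(249 - 0) mod 12 = 9, so x[249] = x[9] = 7.

7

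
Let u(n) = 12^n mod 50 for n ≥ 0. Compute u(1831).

38

Computing terms: u(0) = 1, u(1) = 12, u(2) = 44, u(3) = 28, u(4) = 36, u(5) = 32, u(6) = 34, u(7) = 8, u(8) = 46, u(9) = 2, u(10) = 24, u(11) = 38, u(12) = 6, u(13) = 22, u(14) = 14, u(15) = 18, u(16) = 16, u(17) = 42, u(18) = 4, u(19) = 48, u(20) = 26, u(21) = 12.
Since u(21) = u(1) = 12, the sequence is eventually periodic: after a pre-period of length 1 it cycles with period 20.
For n ≥ 1, u(n) depends only on (n - 1) mod 20. (1831 - 1) mod 20 = 10, so u(1831) = u(11) = 38.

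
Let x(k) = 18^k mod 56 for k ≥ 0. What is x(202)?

We have x(0) = 1; x(1) = 18; x(2) = 44; x(3) = 8; x(4) = 32; x(5) = 16; x(6) = 8.
Since x(6) = x(3) = 8, the sequence is eventually periodic: after a pre-period of length 3 it cycles with period 3.
For k ≥ 3, x(k) depends only on (k - 3) mod 3. (202 - 3) mod 3 = 1, so x(202) = x(4) = 32.

32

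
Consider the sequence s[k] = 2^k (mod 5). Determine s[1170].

Computing terms: s[0] = 1; s[1] = 2; s[2] = 4; s[3] = 3; s[4] = 1.
Since s[4] = s[0] = 1, the sequence is periodic with period 4.
So s[1170] = s[0 + ((1170-0) mod 4)] = s[2] = 4.

4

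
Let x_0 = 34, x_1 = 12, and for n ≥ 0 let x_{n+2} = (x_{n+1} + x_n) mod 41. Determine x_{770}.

Listing terms: x_0 = 34, x_1 = 12, x_2 = 5, x_3 = 17, x_4 = 22, x_5 = 39, x_6 = 20, x_7 = 18, x_8 = 38, x_9 = 15, x_{10} = 12, x_{11} = 27, x_{12} = 39, x_{13} = 25, x_{14} = 23, x_{15} = 7, x_{16} = 30, x_{17} = 37, x_{18} = 26, x_{19} = 22, x_{20} = 7, x_{21} = 29, x_{22} = 36, x_{23} = 24, x_{24} = 19, x_{25} = 2, x_{26} = 21, x_{27} = 23, x_{28} = 3, x_{29} = 26, x_{30} = 29, x_{31} = 14, x_{32} = 2, x_{33} = 16, x_{34} = 18, x_{35} = 34, x_{36} = 11, x_{37} = 4, x_{38} = 15, x_{39} = 19, x_{40} = 34, x_{41} = 12.
Since (x_{40}, x_{41}) = (x_0, x_1) = (34, 12) (two consecutive terms determine the rest), the sequence is periodic with period 40.
So x_{770} = x_{0 + ((770-0) mod 40)} = x_{10} = 12.

12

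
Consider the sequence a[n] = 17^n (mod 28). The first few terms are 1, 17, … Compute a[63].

13

Computing terms: a[0] = 1, a[1] = 17, a[2] = 9, a[3] = 13, a[4] = 25, a[5] = 5, a[6] = 1.
Since a[6] = a[0] = 1, the sequence is periodic with period 6.
So a[63] = a[0 + ((63-0) mod 6)] = a[3] = 13.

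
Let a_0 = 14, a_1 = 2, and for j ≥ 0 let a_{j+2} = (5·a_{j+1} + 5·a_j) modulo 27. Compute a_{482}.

17

a_0 = 14, a_1 = 2, a_2 = 26, a_3 = 5, a_4 = 20, a_5 = 17, a_6 = 23, a_7 = 11, a_8 = 8, a_9 = 14, a_{10} = 2.
Since (a_9, a_{10}) = (a_0, a_1) = (14, 2) (two consecutive terms determine the rest), the sequence is periodic with period 9.
(482 - 0) mod 9 = 5, so a_{482} = a_5 = 17.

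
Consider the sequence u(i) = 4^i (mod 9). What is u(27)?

Computing terms: u(0) = 1; u(1) = 4; u(2) = 7; u(3) = 1.
The sequence repeats with period 3.
(27 - 0) mod 3 = 0, so u(27) = u(0) = 1.

1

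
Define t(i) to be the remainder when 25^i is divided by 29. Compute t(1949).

23

Computing terms: t(1) = 25,  t(2) = 16,  t(3) = 23,  t(4) = 24,  t(5) = 20,  t(6) = 7,  t(7) = 1,  t(8) = 25.
The sequence repeats with period 7.
(1949 - 1) mod 7 = 2, so t(1949) = t(3) = 23.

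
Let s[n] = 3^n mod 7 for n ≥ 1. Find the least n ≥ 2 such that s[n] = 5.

5

We have s[1] = 3, s[2] = 2, s[3] = 6, s[4] = 4, s[5] = 5, s[6] = 1, s[7] = 3.
Since s[7] = s[1] = 3, the sequence is periodic with period 6.
The value 5 first appears (with n ≥ 2) at s[5].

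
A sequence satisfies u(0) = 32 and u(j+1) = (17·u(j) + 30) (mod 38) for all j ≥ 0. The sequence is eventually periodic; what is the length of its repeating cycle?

9

Computing terms: u(0) = 32,  u(1) = 4,  u(2) = 22,  u(3) = 24,  u(4) = 20,  u(5) = 28,  u(6) = 12,  u(7) = 6,  u(8) = 18,  u(9) = 32.
The sequence repeats with period 9.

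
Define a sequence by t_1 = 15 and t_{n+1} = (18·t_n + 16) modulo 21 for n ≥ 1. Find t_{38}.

13

Listing terms: t_1 = 15, t_2 = 13, t_3 = 19, t_4 = 1, t_5 = 13.
Since t_5 = t_2 = 13, the sequence is eventually periodic: after a pre-period of length 1 it cycles with period 3.
For n ≥ 2, t_n depends only on (n - 2) mod 3. (38 - 2) mod 3 = 0, so t_{38} = t_2 = 13.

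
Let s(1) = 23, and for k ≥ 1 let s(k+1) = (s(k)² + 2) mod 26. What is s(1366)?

11

We have s(1) = 23, s(2) = 11, s(3) = 19, s(4) = 25, s(5) = 3, s(6) = 11.
Since s(6) = s(2) = 11, the sequence is eventually periodic: after a pre-period of length 1 it cycles with period 4.
For k ≥ 2, s(k) depends only on (k - 2) mod 4. (1366 - 2) mod 4 = 0, so s(1366) = s(2) = 11.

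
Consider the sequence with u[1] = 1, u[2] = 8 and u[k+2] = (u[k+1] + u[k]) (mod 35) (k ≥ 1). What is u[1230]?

13

u[1] = 1, u[2] = 8, u[3] = 9, u[4] = 17, u[5] = 26, u[6] = 8, u[7] = 34, u[8] = 7, u[9] = 6, u[10] = 13, u[11] = 19, u[12] = 32, u[13] = 16, u[14] = 13, u[15] = 29, u[16] = 7, u[17] = 1, u[18] = 8.
The sequence repeats with period 16.
(1230 - 1) mod 16 = 13, so u[1230] = u[14] = 13.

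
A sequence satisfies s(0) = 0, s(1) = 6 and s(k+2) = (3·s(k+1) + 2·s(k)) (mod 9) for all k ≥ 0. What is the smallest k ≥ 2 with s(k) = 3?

3

We have s(0) = 0; s(1) = 6; s(2) = 0; s(3) = 3; s(4) = 0; s(5) = 6.
Since (s(4), s(5)) = (s(0), s(1)) = (0, 6) (two consecutive terms determine the rest), the sequence is periodic with period 4.
The value 3 first appears (with k ≥ 2) at s(3).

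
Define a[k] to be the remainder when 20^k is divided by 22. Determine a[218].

14

Listing terms: a[1] = 20,  a[2] = 4,  a[3] = 14,  a[4] = 16,  a[5] = 12,  a[6] = 20.
Since a[6] = a[1] = 20, the sequence is periodic with period 5.
(218 - 1) mod 5 = 2, so a[218] = a[3] = 14.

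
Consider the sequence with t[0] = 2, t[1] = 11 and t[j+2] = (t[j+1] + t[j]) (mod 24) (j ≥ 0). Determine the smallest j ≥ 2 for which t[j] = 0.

Computing terms: t[0] = 2; t[1] = 11; t[2] = 13; t[3] = 0; t[4] = 13; t[5] = 13; t[6] = 2; t[7] = 15; t[8] = 17; t[9] = 8; t[10] = 1; t[11] = 9; t[12] = 10; t[13] = 19; t[14] = 5; t[15] = 0; t[16] = 5; t[17] = 5; t[18] = 10; t[19] = 15; t[20] = 1; t[21] = 16; t[22] = 17; t[23] = 9; t[24] = 2; t[25] = 11.
The sequence repeats with period 24.
The value 0 first appears (with j ≥ 2) at t[3].

3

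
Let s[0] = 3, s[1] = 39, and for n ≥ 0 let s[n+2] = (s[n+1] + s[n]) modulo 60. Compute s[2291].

s[0] = 3; s[1] = 39; s[2] = 42; s[3] = 21; s[4] = 3; s[5] = 24; s[6] = 27; s[7] = 51; s[8] = 18; s[9] = 9; s[10] = 27; s[11] = 36; s[12] = 3; s[13] = 39.
The sequence repeats with period 12.
(2291 - 0) mod 12 = 11, so s[2291] = s[11] = 36.

36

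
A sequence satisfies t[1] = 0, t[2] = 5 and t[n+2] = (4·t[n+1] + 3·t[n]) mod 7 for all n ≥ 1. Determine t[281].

Computing terms: t[1] = 0, t[2] = 5, t[3] = 6, t[4] = 4, t[5] = 6, t[6] = 1, t[7] = 1, t[8] = 0, t[9] = 3, t[10] = 5, t[11] = 1, t[12] = 5, t[13] = 2, t[14] = 2, t[15] = 0, t[16] = 6, t[17] = 3, t[18] = 2, t[19] = 3, t[20] = 4, t[21] = 4, t[22] = 0, t[23] = 5.
Since (t[22], t[23]) = (t[1], t[2]) = (0, 5) (two consecutive terms determine the rest), the sequence is periodic with period 21.
(281 - 1) mod 21 = 7, so t[281] = t[8] = 0.

0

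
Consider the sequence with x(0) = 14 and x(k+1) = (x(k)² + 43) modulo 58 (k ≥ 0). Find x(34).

x(0) = 14,  x(1) = 7,  x(2) = 34,  x(3) = 39,  x(4) = 56,  x(5) = 47,  x(6) = 48,  x(7) = 27,  x(8) = 18,  x(9) = 19,  x(10) = 56.
Since x(10) = x(4) = 56, the sequence is eventually periodic: after a pre-period of length 4 it cycles with period 6.
For k ≥ 4, x(k) depends only on (k - 4) mod 6. (34 - 4) mod 6 = 0, so x(34) = x(4) = 56.

56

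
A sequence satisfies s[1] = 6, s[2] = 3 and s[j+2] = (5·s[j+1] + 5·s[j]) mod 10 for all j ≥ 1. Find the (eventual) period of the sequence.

Computing terms: s[1] = 6,  s[2] = 3,  s[3] = 5,  s[4] = 0,  s[5] = 5,  s[6] = 5,  s[7] = 0.
Since (s[6], s[7]) = (s[3], s[4]) = (5, 0) (two consecutive terms determine the rest), the sequence is eventually periodic: after a pre-period of length 2 it cycles with period 3.

3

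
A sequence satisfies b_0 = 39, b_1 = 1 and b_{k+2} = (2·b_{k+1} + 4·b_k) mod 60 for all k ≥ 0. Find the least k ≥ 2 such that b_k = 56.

b_0 = 39; b_1 = 1; b_2 = 38; b_3 = 20; b_4 = 12; b_5 = 44; b_6 = 16; b_7 = 28; b_8 = 0; b_9 = 52; b_{10} = 44; b_{11} = 56; b_{12} = 48; b_{13} = 20; b_{14} = 52; b_{15} = 4; b_{16} = 36; b_{17} = 28; b_{18} = 20; b_{19} = 32; b_{20} = 24; b_{21} = 56; b_{22} = 28; b_{23} = 40; b_{24} = 12; b_{25} = 4; b_{26} = 56; b_{27} = 8; b_{28} = 0; b_{29} = 32; b_{30} = 4; b_{31} = 16; b_{32} = 48; b_{33} = 40; b_{34} = 32; b_{35} = 44; b_{36} = 36; b_{37} = 8; b_{38} = 40; b_{39} = 52; b_{40} = 24; b_{41} = 16; b_{42} = 8; b_{43} = 20; b_{44} = 12.
Since (b_{43}, b_{44}) = (b_3, b_4) = (20, 12) (two consecutive terms determine the rest), the sequence is eventually periodic: after a pre-period of length 3 it cycles with period 40.
The value 56 first appears (with k ≥ 2) at b_{11}.

11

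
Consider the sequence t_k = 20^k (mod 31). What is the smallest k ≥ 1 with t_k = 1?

15

Computing terms: t_0 = 1,  t_1 = 20,  t_2 = 28,  t_3 = 2,  t_4 = 9,  t_5 = 25,  t_6 = 4,  t_7 = 18,  t_8 = 19,  t_9 = 8,  t_{10} = 5,  t_{11} = 7,  t_{12} = 16,  t_{13} = 10,  t_{14} = 14,  t_{15} = 1.
Since t_{15} = t_0 = 1, the sequence is periodic with period 15.
The value 1 next appears (with k ≥ 1) at t_{15}.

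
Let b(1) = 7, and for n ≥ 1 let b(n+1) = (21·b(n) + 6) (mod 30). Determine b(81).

27

Computing terms: b(1) = 7, b(2) = 3, b(3) = 9, b(4) = 15, b(5) = 21, b(6) = 27, b(7) = 3.
Since b(7) = b(2) = 3, the sequence is eventually periodic: after a pre-period of length 1 it cycles with period 5.
For n ≥ 2, b(n) depends only on (n - 2) mod 5. (81 - 2) mod 5 = 4, so b(81) = b(6) = 27.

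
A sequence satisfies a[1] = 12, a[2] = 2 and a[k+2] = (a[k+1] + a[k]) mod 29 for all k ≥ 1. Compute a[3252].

16

We have a[1] = 12, a[2] = 2, a[3] = 14, a[4] = 16, a[5] = 1, a[6] = 17, a[7] = 18, a[8] = 6, a[9] = 24, a[10] = 1, a[11] = 25, a[12] = 26, a[13] = 22, a[14] = 19, a[15] = 12, a[16] = 2.
The sequence repeats with period 14.
(3252 - 1) mod 14 = 3, so a[3252] = a[4] = 16.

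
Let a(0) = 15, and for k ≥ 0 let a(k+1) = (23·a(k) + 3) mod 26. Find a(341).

a(0) = 15, a(1) = 10, a(2) = 25, a(3) = 6, a(4) = 11, a(5) = 22, a(6) = 15.
Since a(6) = a(0) = 15, the sequence is periodic with period 6.
(341 - 0) mod 6 = 5, so a(341) = a(5) = 22.

22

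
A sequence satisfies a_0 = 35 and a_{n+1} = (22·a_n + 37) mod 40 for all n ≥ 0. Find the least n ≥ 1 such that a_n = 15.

Listing terms: a_0 = 35,  a_1 = 7,  a_2 = 31,  a_3 = 39,  a_4 = 15,  a_5 = 7.
Since a_5 = a_1 = 7, the sequence is eventually periodic: after a pre-period of length 1 it cycles with period 4.
The value 15 first appears (with n ≥ 1) at a_4.

4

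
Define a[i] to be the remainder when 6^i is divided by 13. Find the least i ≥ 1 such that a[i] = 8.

3

Computing terms: a[0] = 1; a[1] = 6; a[2] = 10; a[3] = 8; a[4] = 9; a[5] = 2; a[6] = 12; a[7] = 7; a[8] = 3; a[9] = 5; a[10] = 4; a[11] = 11; a[12] = 1.
The sequence repeats with period 12.
The value 8 first appears (with i ≥ 1) at a[3].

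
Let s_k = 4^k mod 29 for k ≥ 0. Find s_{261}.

Listing terms: s_0 = 1; s_1 = 4; s_2 = 16; s_3 = 6; s_4 = 24; s_5 = 9; s_6 = 7; s_7 = 28; s_8 = 25; s_9 = 13; s_{10} = 23; s_{11} = 5; s_{12} = 20; s_{13} = 22; s_{14} = 1.
Since s_{14} = s_0 = 1, the sequence is periodic with period 14.
(261 - 0) mod 14 = 9, so s_{261} = s_9 = 13.

13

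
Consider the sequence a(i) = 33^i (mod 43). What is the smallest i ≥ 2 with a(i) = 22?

Computing terms: a(1) = 33; a(2) = 14; a(3) = 32; a(4) = 24; a(5) = 18; a(6) = 35; a(7) = 37; a(8) = 17; a(9) = 2; a(10) = 23; a(11) = 28; a(12) = 21; a(13) = 5; a(14) = 36; a(15) = 27; a(16) = 31; a(17) = 34; a(18) = 4; a(19) = 3; a(20) = 13; a(21) = 42; a(22) = 10; a(23) = 29; a(24) = 11; a(25) = 19; a(26) = 25; a(27) = 8; a(28) = 6; a(29) = 26; a(30) = 41; a(31) = 20; a(32) = 15; a(33) = 22; a(34) = 38; a(35) = 7; a(36) = 16; a(37) = 12; a(38) = 9; a(39) = 39; a(40) = 40; a(41) = 30; a(42) = 1; a(43) = 33.
Since a(43) = a(1) = 33, the sequence is periodic with period 42.
The value 22 first appears (with i ≥ 2) at a(33).

33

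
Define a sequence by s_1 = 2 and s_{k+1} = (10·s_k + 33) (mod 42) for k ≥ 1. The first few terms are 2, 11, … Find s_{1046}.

11

Computing terms: s_1 = 2, s_2 = 11, s_3 = 17, s_4 = 35, s_5 = 5, s_6 = 41, s_7 = 23, s_8 = 11.
Since s_8 = s_2 = 11, the sequence is eventually periodic: after a pre-period of length 1 it cycles with period 6.
For k ≥ 2, s_k depends only on (k - 2) mod 6. (1046 - 2) mod 6 = 0, so s_{1046} = s_2 = 11.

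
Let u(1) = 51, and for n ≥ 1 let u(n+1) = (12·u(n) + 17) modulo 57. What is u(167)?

Listing terms: u(1) = 51,  u(2) = 2,  u(3) = 41,  u(4) = 53,  u(5) = 26,  u(6) = 44,  u(7) = 32,  u(8) = 2.
Since u(8) = u(2) = 2, the sequence is eventually periodic: after a pre-period of length 1 it cycles with period 6.
For n ≥ 2, u(n) depends only on (n - 2) mod 6. (167 - 2) mod 6 = 3, so u(167) = u(5) = 26.

26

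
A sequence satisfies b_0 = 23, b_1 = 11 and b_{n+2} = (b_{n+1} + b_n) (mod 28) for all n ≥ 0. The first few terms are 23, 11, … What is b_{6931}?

3

We have b_0 = 23,  b_1 = 11,  b_2 = 6,  b_3 = 17,  b_4 = 23,  b_5 = 12,  b_6 = 7,  b_7 = 19,  b_8 = 26,  b_9 = 17,  b_{10} = 15,  b_{11} = 4,  b_{12} = 19,  b_{13} = 23,  b_{14} = 14,  b_{15} = 9,  b_{16} = 23,  b_{17} = 4,  b_{18} = 27,  b_{19} = 3,  b_{20} = 2,  b_{21} = 5,  b_{22} = 7,  b_{23} = 12,  b_{24} = 19,  b_{25} = 3,  b_{26} = 22,  b_{27} = 25,  b_{28} = 19,  b_{29} = 16,  b_{30} = 7,  b_{31} = 23,  b_{32} = 2,  b_{33} = 25,  b_{34} = 27,  b_{35} = 24,  b_{36} = 23,  b_{37} = 19,  b_{38} = 14,  b_{39} = 5,  b_{40} = 19,  b_{41} = 24,  b_{42} = 15,  b_{43} = 11,  b_{44} = 26,  b_{45} = 9,  b_{46} = 7,  b_{47} = 16,  b_{48} = 23,  b_{49} = 11.
The sequence repeats with period 48.
(6931 - 0) mod 48 = 19, so b_{6931} = b_{19} = 3.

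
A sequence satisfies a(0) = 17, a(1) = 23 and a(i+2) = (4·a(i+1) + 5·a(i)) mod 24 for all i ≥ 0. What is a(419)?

15

We have a(0) = 17; a(1) = 23; a(2) = 9; a(3) = 7; a(4) = 1; a(5) = 15; a(6) = 17; a(7) = 23.
Since (a(6), a(7)) = (a(0), a(1)) = (17, 23) (two consecutive terms determine the rest), the sequence is periodic with period 6.
So a(419) = a(0 + ((419-0) mod 6)) = a(5) = 15.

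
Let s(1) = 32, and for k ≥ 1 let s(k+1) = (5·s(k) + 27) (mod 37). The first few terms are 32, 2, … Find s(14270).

Computing terms: s(1) = 32,  s(2) = 2,  s(3) = 0,  s(4) = 27,  s(5) = 14,  s(6) = 23,  s(7) = 31,  s(8) = 34,  s(9) = 12,  s(10) = 13,  s(11) = 18,  s(12) = 6,  s(13) = 20,  s(14) = 16,  s(15) = 33,  s(16) = 7,  s(17) = 25,  s(18) = 4,  s(19) = 10,  s(20) = 3,  s(21) = 5,  s(22) = 15,  s(23) = 28,  s(24) = 19,  s(25) = 11,  s(26) = 8,  s(27) = 30,  s(28) = 29,  s(29) = 24,  s(30) = 36,  s(31) = 22,  s(32) = 26,  s(33) = 9,  s(34) = 35,  s(35) = 17,  s(36) = 1,  s(37) = 32.
Since s(37) = s(1) = 32, the sequence is periodic with period 36.
(14270 - 1) mod 36 = 13, so s(14270) = s(14) = 16.

16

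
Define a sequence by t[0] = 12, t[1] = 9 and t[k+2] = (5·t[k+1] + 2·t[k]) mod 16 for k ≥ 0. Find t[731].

3

Computing terms: t[0] = 12, t[1] = 9, t[2] = 5, t[3] = 11, t[4] = 1, t[5] = 11, t[6] = 9, t[7] = 3, t[8] = 1, t[9] = 11.
Since (t[8], t[9]) = (t[4], t[5]) = (1, 11) (two consecutive terms determine the rest), the sequence is eventually periodic: after a pre-period of length 4 it cycles with period 4.
For k ≥ 4, t[k] depends only on (k - 4) mod 4. (731 - 4) mod 4 = 3, so t[731] = t[7] = 3.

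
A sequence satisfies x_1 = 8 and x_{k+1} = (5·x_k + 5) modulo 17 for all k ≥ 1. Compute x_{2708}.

We have x_1 = 8,  x_2 = 11,  x_3 = 9,  x_4 = 16,  x_5 = 0,  x_6 = 5,  x_7 = 13,  x_8 = 2,  x_9 = 15,  x_{10} = 12,  x_{11} = 14,  x_{12} = 7,  x_{13} = 6,  x_{14} = 1,  x_{15} = 10,  x_{16} = 4,  x_{17} = 8.
Since x_{17} = x_1 = 8, the sequence is periodic with period 16.
So x_{2708} = x_{1 + ((2708-1) mod 16)} = x_4 = 16.

16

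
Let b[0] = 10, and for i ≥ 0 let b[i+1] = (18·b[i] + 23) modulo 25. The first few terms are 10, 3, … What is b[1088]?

10

Computing terms: b[0] = 10, b[1] = 3, b[2] = 2, b[3] = 9, b[4] = 10.
The sequence repeats with period 4.
(1088 - 0) mod 4 = 0, so b[1088] = b[0] = 10.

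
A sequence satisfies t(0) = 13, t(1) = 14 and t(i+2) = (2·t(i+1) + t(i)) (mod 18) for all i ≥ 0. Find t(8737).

14

Listing terms: t(0) = 13,  t(1) = 14,  t(2) = 5,  t(3) = 6,  t(4) = 17,  t(5) = 4,  t(6) = 7,  t(7) = 0,  t(8) = 7,  t(9) = 14,  t(10) = 17,  t(11) = 12,  t(12) = 5,  t(13) = 4,  t(14) = 13,  t(15) = 12,  t(16) = 1,  t(17) = 14,  t(18) = 11,  t(19) = 0,  t(20) = 11,  t(21) = 4,  t(22) = 1,  t(23) = 6,  t(24) = 13,  t(25) = 14.
The sequence repeats with period 24.
So t(8737) = t(0 + ((8737-0) mod 24)) = t(1) = 14.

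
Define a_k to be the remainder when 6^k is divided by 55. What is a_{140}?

a_1 = 6, a_2 = 36, a_3 = 51, a_4 = 31, a_5 = 21, a_6 = 16, a_7 = 41, a_8 = 26, a_9 = 46, a_{10} = 1, a_{11} = 6.
Since a_{11} = a_1 = 6, the sequence is periodic with period 10.
(140 - 1) mod 10 = 9, so a_{140} = a_{10} = 1.

1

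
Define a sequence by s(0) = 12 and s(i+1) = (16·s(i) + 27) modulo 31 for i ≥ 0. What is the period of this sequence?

5

Computing terms: s(0) = 12,  s(1) = 2,  s(2) = 28,  s(3) = 10,  s(4) = 1,  s(5) = 12.
The sequence repeats with period 5.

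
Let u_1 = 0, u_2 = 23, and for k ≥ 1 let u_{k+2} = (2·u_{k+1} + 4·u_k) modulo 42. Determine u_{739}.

Computing terms: u_1 = 0,  u_2 = 23,  u_3 = 4,  u_4 = 16,  u_5 = 6,  u_6 = 34,  u_7 = 8,  u_8 = 26,  u_9 = 0,  u_{10} = 20,  u_{11} = 40,  u_{12} = 34,  u_{13} = 18,  u_{14} = 4,  u_{15} = 38,  u_{16} = 8,  u_{17} = 0,  u_{18} = 32,  u_{19} = 22,  u_{20} = 4,  u_{21} = 12,  u_{22} = 40,  u_{23} = 2,  u_{24} = 38,  u_{25} = 0,  u_{26} = 26,  u_{27} = 10,  u_{28} = 40,  u_{29} = 36,  u_{30} = 22,  u_{31} = 20,  u_{32} = 2,  u_{33} = 0,  u_{34} = 8,  u_{35} = 16,  u_{36} = 22,  u_{37} = 24,  u_{38} = 10,  u_{39} = 32,  u_{40} = 20,  u_{41} = 0,  u_{42} = 38,  u_{43} = 34,  u_{44} = 10,  u_{45} = 30,  u_{46} = 16,  u_{47} = 26,  u_{48} = 32,  u_{49} = 0,  u_{50} = 2,  u_{51} = 4,  u_{52} = 16.
Since (u_{51}, u_{52}) = (u_3, u_4) = (4, 16) (two consecutive terms determine the rest), the sequence is eventually periodic: after a pre-period of length 2 it cycles with period 48.
For k ≥ 3, u_k depends only on (k - 3) mod 48. (739 - 3) mod 48 = 16, so u_{739} = u_{19} = 22.

22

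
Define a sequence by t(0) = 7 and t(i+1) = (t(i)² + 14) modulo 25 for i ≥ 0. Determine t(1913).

Listing terms: t(0) = 7, t(1) = 13, t(2) = 8, t(3) = 3, t(4) = 23, t(5) = 18, t(6) = 13.
Since t(6) = t(1) = 13, the sequence is eventually periodic: after a pre-period of length 1 it cycles with period 5.
For i ≥ 1, t(i) depends only on (i - 1) mod 5. (1913 - 1) mod 5 = 2, so t(1913) = t(3) = 3.

3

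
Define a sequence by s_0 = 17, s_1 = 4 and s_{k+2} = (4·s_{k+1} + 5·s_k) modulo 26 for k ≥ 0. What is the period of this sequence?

4

Listing terms: s_0 = 17; s_1 = 4; s_2 = 23; s_3 = 8; s_4 = 17; s_5 = 4.
The sequence repeats with period 4.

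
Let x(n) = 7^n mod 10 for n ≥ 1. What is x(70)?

9

Listing terms: x(1) = 7; x(2) = 9; x(3) = 3; x(4) = 1; x(5) = 7.
The sequence repeats with period 4.
So x(70) = x(1 + ((70-1) mod 4)) = x(2) = 9.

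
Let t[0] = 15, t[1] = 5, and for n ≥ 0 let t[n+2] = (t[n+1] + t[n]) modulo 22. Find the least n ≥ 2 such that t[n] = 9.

7

Listing terms: t[0] = 15, t[1] = 5, t[2] = 20, t[3] = 3, t[4] = 1, t[5] = 4, t[6] = 5, t[7] = 9, t[8] = 14, t[9] = 1, t[10] = 15, t[11] = 16, t[12] = 9, t[13] = 3, t[14] = 12, t[15] = 15, t[16] = 5.
Since (t[15], t[16]) = (t[0], t[1]) = (15, 5) (two consecutive terms determine the rest), the sequence is periodic with period 15.
The value 9 first appears (with n ≥ 2) at t[7].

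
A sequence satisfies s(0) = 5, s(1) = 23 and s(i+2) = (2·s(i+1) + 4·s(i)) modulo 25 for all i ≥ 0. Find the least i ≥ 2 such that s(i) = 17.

Computing terms: s(0) = 5, s(1) = 23, s(2) = 16, s(3) = 24, s(4) = 12, s(5) = 20, s(6) = 13, s(7) = 6, s(8) = 14, s(9) = 2, s(10) = 10, s(11) = 3, s(12) = 21, s(13) = 4, s(14) = 17, s(15) = 0, s(16) = 18, s(17) = 11, s(18) = 19, s(19) = 7, s(20) = 15, s(21) = 8, s(22) = 1, s(23) = 9, s(24) = 22, s(25) = 5, s(26) = 23.
The sequence repeats with period 25.
The value 17 first appears (with i ≥ 2) at s(14).

14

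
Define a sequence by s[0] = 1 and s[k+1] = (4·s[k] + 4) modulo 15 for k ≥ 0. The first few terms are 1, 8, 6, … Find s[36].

We have s[0] = 1, s[1] = 8, s[2] = 6, s[3] = 13, s[4] = 11, s[5] = 3, s[6] = 1.
Since s[6] = s[0] = 1, the sequence is periodic with period 6.
So s[36] = s[0 + ((36-0) mod 6)] = s[0] = 1.

1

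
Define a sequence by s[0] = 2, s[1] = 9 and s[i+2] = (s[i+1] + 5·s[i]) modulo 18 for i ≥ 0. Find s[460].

We have s[0] = 2; s[1] = 9; s[2] = 1; s[3] = 10; s[4] = 15; s[5] = 11; s[6] = 14; s[7] = 15; s[8] = 13; s[9] = 16; s[10] = 9; s[11] = 17; s[12] = 8; s[13] = 3; s[14] = 7; s[15] = 4; s[16] = 3; s[17] = 5; s[18] = 2; s[19] = 9.
Since (s[18], s[19]) = (s[0], s[1]) = (2, 9) (two consecutive terms determine the rest), the sequence is periodic with period 18.
(460 - 0) mod 18 = 10, so s[460] = s[10] = 9.

9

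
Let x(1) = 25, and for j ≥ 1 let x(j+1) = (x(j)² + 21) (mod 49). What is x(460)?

37

Listing terms: x(1) = 25, x(2) = 9, x(3) = 4, x(4) = 37, x(5) = 18, x(6) = 2, x(7) = 25.
Since x(7) = x(1) = 25, the sequence is periodic with period 6.
So x(460) = x(1 + ((460-1) mod 6)) = x(4) = 37.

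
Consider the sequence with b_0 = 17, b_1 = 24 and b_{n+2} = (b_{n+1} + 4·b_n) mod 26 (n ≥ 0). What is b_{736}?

b_0 = 17, b_1 = 24, b_2 = 14, b_3 = 6, b_4 = 10, b_5 = 8, b_6 = 22, b_7 = 2, b_8 = 12, b_9 = 20, b_{10} = 16, b_{11} = 18, b_{12} = 4, b_{13} = 24, b_{14} = 14.
Since (b_{13}, b_{14}) = (b_1, b_2) = (24, 14) (two consecutive terms determine the rest), the sequence is eventually periodic: after a pre-period of length 1 it cycles with period 12.
For n ≥ 1, b_n depends only on (n - 1) mod 12. (736 - 1) mod 12 = 3, so b_{736} = b_4 = 10.

10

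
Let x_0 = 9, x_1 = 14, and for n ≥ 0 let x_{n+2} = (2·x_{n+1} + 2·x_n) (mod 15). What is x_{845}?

Computing terms: x_0 = 9, x_1 = 14, x_2 = 1, x_3 = 0, x_4 = 2, x_5 = 4, x_6 = 12, x_7 = 2, x_8 = 13, x_9 = 0, x_{10} = 11, x_{11} = 7, x_{12} = 6, x_{13} = 11, x_{14} = 4, x_{15} = 0, x_{16} = 8, x_{17} = 1, x_{18} = 3, x_{19} = 8, x_{20} = 7, x_{21} = 0, x_{22} = 14, x_{23} = 13, x_{24} = 9, x_{25} = 14.
Since (x_{24}, x_{25}) = (x_0, x_1) = (9, 14) (two consecutive terms determine the rest), the sequence is periodic with period 24.
So x_{845} = x_{0 + ((845-0) mod 24)} = x_5 = 4.

4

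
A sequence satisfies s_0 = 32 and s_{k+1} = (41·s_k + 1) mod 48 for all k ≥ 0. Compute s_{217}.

We have s_0 = 32,  s_1 = 17,  s_2 = 26,  s_3 = 11,  s_4 = 20,  s_5 = 5,  s_6 = 14,  s_7 = 47,  s_8 = 8,  s_9 = 41,  s_{10} = 2,  s_{11} = 35,  s_{12} = 44,  s_{13} = 29,  s_{14} = 38,  s_{15} = 23,  s_{16} = 32.
The sequence repeats with period 16.
(217 - 0) mod 16 = 9, so s_{217} = s_9 = 41.

41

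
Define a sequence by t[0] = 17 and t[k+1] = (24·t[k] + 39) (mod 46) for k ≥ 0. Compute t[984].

29

We have t[0] = 17, t[1] = 33, t[2] = 3, t[3] = 19, t[4] = 35, t[5] = 5, t[6] = 21, t[7] = 37, t[8] = 7, t[9] = 23, t[10] = 39, t[11] = 9, t[12] = 25, t[13] = 41, t[14] = 11, t[15] = 27, t[16] = 43, t[17] = 13, t[18] = 29, t[19] = 45, t[20] = 15, t[21] = 31, t[22] = 1, t[23] = 17.
Since t[23] = t[0] = 17, the sequence is periodic with period 23.
(984 - 0) mod 23 = 18, so t[984] = t[18] = 29.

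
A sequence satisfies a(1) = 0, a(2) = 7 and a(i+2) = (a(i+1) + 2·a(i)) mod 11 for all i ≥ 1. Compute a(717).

Computing terms: a(1) = 0, a(2) = 7, a(3) = 7, a(4) = 10, a(5) = 2, a(6) = 0, a(7) = 4, a(8) = 4, a(9) = 1, a(10) = 9, a(11) = 0, a(12) = 7.
The sequence repeats with period 10.
(717 - 1) mod 10 = 6, so a(717) = a(7) = 4.

4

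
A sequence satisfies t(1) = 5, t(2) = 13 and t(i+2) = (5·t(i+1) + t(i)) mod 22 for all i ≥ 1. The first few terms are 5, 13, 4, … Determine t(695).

21

Computing terms: t(1) = 5,  t(2) = 13,  t(3) = 4,  t(4) = 11,  t(5) = 15,  t(6) = 20,  t(7) = 5,  t(8) = 1,  t(9) = 10,  t(10) = 7,  t(11) = 1,  t(12) = 12,  t(13) = 17,  t(14) = 9,  t(15) = 18,  t(16) = 11,  t(17) = 7,  t(18) = 2,  t(19) = 17,  t(20) = 21,  t(21) = 12,  t(22) = 15,  t(23) = 21,  t(24) = 10,  t(25) = 5,  t(26) = 13.
Since (t(25), t(26)) = (t(1), t(2)) = (5, 13) (two consecutive terms determine the rest), the sequence is periodic with period 24.
So t(695) = t(1 + ((695-1) mod 24)) = t(23) = 21.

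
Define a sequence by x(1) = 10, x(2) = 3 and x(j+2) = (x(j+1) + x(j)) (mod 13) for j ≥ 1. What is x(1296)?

x(1) = 10, x(2) = 3, x(3) = 0, x(4) = 3, x(5) = 3, x(6) = 6, x(7) = 9, x(8) = 2, x(9) = 11, x(10) = 0, x(11) = 11, x(12) = 11, x(13) = 9, x(14) = 7, x(15) = 3, x(16) = 10, x(17) = 0, x(18) = 10, x(19) = 10, x(20) = 7, x(21) = 4, x(22) = 11, x(23) = 2, x(24) = 0, x(25) = 2, x(26) = 2, x(27) = 4, x(28) = 6, x(29) = 10, x(30) = 3.
The sequence repeats with period 28.
So x(1296) = x(1 + ((1296-1) mod 28)) = x(8) = 2.

2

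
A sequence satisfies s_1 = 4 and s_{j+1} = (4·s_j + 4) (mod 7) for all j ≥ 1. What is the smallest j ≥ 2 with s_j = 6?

Computing terms: s_1 = 4, s_2 = 6, s_3 = 0, s_4 = 4.
The sequence repeats with period 3.
The value 6 first appears (with j ≥ 2) at s_2.

2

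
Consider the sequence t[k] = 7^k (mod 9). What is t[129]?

1

We have t[0] = 1,  t[1] = 7,  t[2] = 4,  t[3] = 1.
Since t[3] = t[0] = 1, the sequence is periodic with period 3.
So t[129] = t[0 + ((129-0) mod 3)] = t[0] = 1.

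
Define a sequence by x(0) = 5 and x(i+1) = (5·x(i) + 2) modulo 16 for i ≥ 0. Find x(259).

Listing terms: x(0) = 5, x(1) = 11, x(2) = 9, x(3) = 15, x(4) = 13, x(5) = 3, x(6) = 1, x(7) = 7, x(8) = 5.
The sequence repeats with period 8.
So x(259) = x(0 + ((259-0) mod 8)) = x(3) = 15.

15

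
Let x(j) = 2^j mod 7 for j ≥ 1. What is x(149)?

4

We have x(1) = 2,  x(2) = 4,  x(3) = 1,  x(4) = 2.
Since x(4) = x(1) = 2, the sequence is periodic with period 3.
So x(149) = x(1 + ((149-1) mod 3)) = x(2) = 4.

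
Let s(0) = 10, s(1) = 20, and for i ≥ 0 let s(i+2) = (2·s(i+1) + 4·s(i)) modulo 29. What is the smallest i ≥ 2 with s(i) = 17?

s(0) = 10, s(1) = 20, s(2) = 22, s(3) = 8, s(4) = 17, s(5) = 8, s(6) = 26, s(7) = 26, s(8) = 11, s(9) = 10, s(10) = 6, s(11) = 23, s(12) = 12, s(13) = 0, s(14) = 19, s(15) = 9, s(16) = 7, s(17) = 21, s(18) = 12, s(19) = 21, s(20) = 3, s(21) = 3, s(22) = 18, s(23) = 19, s(24) = 23, s(25) = 6, s(26) = 17, s(27) = 0, s(28) = 10, s(29) = 20.
Since (s(28), s(29)) = (s(0), s(1)) = (10, 20) (two consecutive terms determine the rest), the sequence is periodic with period 28.
The value 17 first appears (with i ≥ 2) at s(4).

4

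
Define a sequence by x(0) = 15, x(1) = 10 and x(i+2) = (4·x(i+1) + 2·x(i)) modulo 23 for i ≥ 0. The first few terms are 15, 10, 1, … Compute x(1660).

x(0) = 15, x(1) = 10, x(2) = 1, x(3) = 1, x(4) = 6, x(5) = 3, x(6) = 1, x(7) = 10, x(8) = 19, x(9) = 4, x(10) = 8, x(11) = 17, x(12) = 15, x(13) = 2, x(14) = 15, x(15) = 18, x(16) = 10, x(17) = 7, x(18) = 2, x(19) = 22, x(20) = 0, x(21) = 21, x(22) = 15, x(23) = 10.
Since (x(22), x(23)) = (x(0), x(1)) = (15, 10) (two consecutive terms determine the rest), the sequence is periodic with period 22.
So x(1660) = x(0 + ((1660-0) mod 22)) = x(10) = 8.

8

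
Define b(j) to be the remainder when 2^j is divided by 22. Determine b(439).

Computing terms: b(1) = 2; b(2) = 4; b(3) = 8; b(4) = 16; b(5) = 10; b(6) = 20; b(7) = 18; b(8) = 14; b(9) = 6; b(10) = 12; b(11) = 2.
Since b(11) = b(1) = 2, the sequence is periodic with period 10.
(439 - 1) mod 10 = 8, so b(439) = b(9) = 6.

6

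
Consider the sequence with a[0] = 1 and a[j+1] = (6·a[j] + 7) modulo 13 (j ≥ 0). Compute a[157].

0

Computing terms: a[0] = 1,  a[1] = 0,  a[2] = 7,  a[3] = 10,  a[4] = 2,  a[5] = 6,  a[6] = 4,  a[7] = 5,  a[8] = 11,  a[9] = 8,  a[10] = 3,  a[11] = 12,  a[12] = 1.
Since a[12] = a[0] = 1, the sequence is periodic with period 12.
So a[157] = a[0 + ((157-0) mod 12)] = a[1] = 0.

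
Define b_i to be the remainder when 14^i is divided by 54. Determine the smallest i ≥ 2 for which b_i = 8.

Computing terms: b_1 = 14; b_2 = 34; b_3 = 44; b_4 = 22; b_5 = 38; b_6 = 46; b_7 = 50; b_8 = 52; b_9 = 26; b_{10} = 40; b_{11} = 20; b_{12} = 10; b_{13} = 32; b_{14} = 16; b_{15} = 8; b_{16} = 4; b_{17} = 2; b_{18} = 28; b_{19} = 14.
Since b_{19} = b_1 = 14, the sequence is periodic with period 18.
The value 8 first appears (with i ≥ 2) at b_{15}.

15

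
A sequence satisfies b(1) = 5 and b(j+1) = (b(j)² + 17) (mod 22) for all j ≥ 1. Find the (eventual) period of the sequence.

10

We have b(1) = 5; b(2) = 20; b(3) = 21; b(4) = 18; b(5) = 11; b(6) = 6; b(7) = 9; b(8) = 10; b(9) = 7; b(10) = 0; b(11) = 17; b(12) = 20.
Since b(12) = b(2) = 20, the sequence is eventually periodic: after a pre-period of length 1 it cycles with period 10.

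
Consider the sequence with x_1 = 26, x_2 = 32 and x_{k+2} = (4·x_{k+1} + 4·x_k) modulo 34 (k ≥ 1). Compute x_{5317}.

18

x_1 = 26,  x_2 = 32,  x_3 = 28,  x_4 = 2,  x_5 = 18,  x_6 = 12,  x_7 = 18,  x_8 = 18,  x_9 = 8,  x_{10} = 2,  x_{11} = 6,  x_{12} = 32,  x_{13} = 16,  x_{14} = 22,  x_{15} = 16,  x_{16} = 16,  x_{17} = 26,  x_{18} = 32.
Since (x_{17}, x_{18}) = (x_1, x_2) = (26, 32) (two consecutive terms determine the rest), the sequence is periodic with period 16.
(5317 - 1) mod 16 = 4, so x_{5317} = x_5 = 18.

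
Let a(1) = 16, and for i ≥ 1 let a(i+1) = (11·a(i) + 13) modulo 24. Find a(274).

21

a(1) = 16, a(2) = 21, a(3) = 4, a(4) = 9, a(5) = 16.
The sequence repeats with period 4.
(274 - 1) mod 4 = 1, so a(274) = a(2) = 21.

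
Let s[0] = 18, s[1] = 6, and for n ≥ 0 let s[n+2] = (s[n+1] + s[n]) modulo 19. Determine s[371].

We have s[0] = 18,  s[1] = 6,  s[2] = 5,  s[3] = 11,  s[4] = 16,  s[5] = 8,  s[6] = 5,  s[7] = 13,  s[8] = 18,  s[9] = 12,  s[10] = 11,  s[11] = 4,  s[12] = 15,  s[13] = 0,  s[14] = 15,  s[15] = 15,  s[16] = 11,  s[17] = 7,  s[18] = 18,  s[19] = 6.
Since (s[18], s[19]) = (s[0], s[1]) = (18, 6) (two consecutive terms determine the rest), the sequence is periodic with period 18.
(371 - 0) mod 18 = 11, so s[371] = s[11] = 4.

4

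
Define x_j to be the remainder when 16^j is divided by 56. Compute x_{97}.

We have x_0 = 1, x_1 = 16, x_2 = 32, x_3 = 8, x_4 = 16.
Since x_4 = x_1 = 16, the sequence is eventually periodic: after a pre-period of length 1 it cycles with period 3.
For j ≥ 1, x_j depends only on (j - 1) mod 3. (97 - 1) mod 3 = 0, so x_{97} = x_1 = 16.

16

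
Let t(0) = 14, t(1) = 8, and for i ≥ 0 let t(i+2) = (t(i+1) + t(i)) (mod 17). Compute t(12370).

Listing terms: t(0) = 14, t(1) = 8, t(2) = 5, t(3) = 13, t(4) = 1, t(5) = 14, t(6) = 15, t(7) = 12, t(8) = 10, t(9) = 5, t(10) = 15, t(11) = 3, t(12) = 1, t(13) = 4, t(14) = 5, t(15) = 9, t(16) = 14, t(17) = 6, t(18) = 3, t(19) = 9, t(20) = 12, t(21) = 4, t(22) = 16, t(23) = 3, t(24) = 2, t(25) = 5, t(26) = 7, t(27) = 12, t(28) = 2, t(29) = 14, t(30) = 16, t(31) = 13, t(32) = 12, t(33) = 8, t(34) = 3, t(35) = 11, t(36) = 14, t(37) = 8.
Since (t(36), t(37)) = (t(0), t(1)) = (14, 8) (two consecutive terms determine the rest), the sequence is periodic with period 36.
So t(12370) = t(0 + ((12370-0) mod 36)) = t(22) = 16.

16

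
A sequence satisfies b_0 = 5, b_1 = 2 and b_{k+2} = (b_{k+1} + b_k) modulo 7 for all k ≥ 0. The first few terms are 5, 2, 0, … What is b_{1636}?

2

Listing terms: b_0 = 5; b_1 = 2; b_2 = 0; b_3 = 2; b_4 = 2; b_5 = 4; b_6 = 6; b_7 = 3; b_8 = 2; b_9 = 5; b_{10} = 0; b_{11} = 5; b_{12} = 5; b_{13} = 3; b_{14} = 1; b_{15} = 4; b_{16} = 5; b_{17} = 2.
The sequence repeats with period 16.
(1636 - 0) mod 16 = 4, so b_{1636} = b_4 = 2.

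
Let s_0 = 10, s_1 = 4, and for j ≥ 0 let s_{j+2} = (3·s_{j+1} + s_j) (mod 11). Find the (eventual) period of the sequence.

Computing terms: s_0 = 10; s_1 = 4; s_2 = 0; s_3 = 4; s_4 = 1; s_5 = 7; s_6 = 0; s_7 = 7; s_8 = 10; s_9 = 4.
Since (s_8, s_9) = (s_0, s_1) = (10, 4) (two consecutive terms determine the rest), the sequence is periodic with period 8.

8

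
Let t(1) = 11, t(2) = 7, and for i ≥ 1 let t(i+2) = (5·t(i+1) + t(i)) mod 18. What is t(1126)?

11

We have t(1) = 11,  t(2) = 7,  t(3) = 10,  t(4) = 3,  t(5) = 7,  t(6) = 2,  t(7) = 17,  t(8) = 15,  t(9) = 2,  t(10) = 7,  t(11) = 1,  t(12) = 12,  t(13) = 7,  t(14) = 11,  t(15) = 8,  t(16) = 15,  t(17) = 11,  t(18) = 16,  t(19) = 1,  t(20) = 3,  t(21) = 16,  t(22) = 11,  t(23) = 17,  t(24) = 6,  t(25) = 11,  t(26) = 7.
The sequence repeats with period 24.
So t(1126) = t(1 + ((1126-1) mod 24)) = t(22) = 11.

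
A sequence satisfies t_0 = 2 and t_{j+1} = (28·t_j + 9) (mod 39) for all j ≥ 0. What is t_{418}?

23

t_0 = 2; t_1 = 26; t_2 = 35; t_3 = 14; t_4 = 11; t_5 = 5; t_6 = 32; t_7 = 8; t_8 = 38; t_9 = 20; t_{10} = 23; t_{11} = 29; t_{12} = 2.
Since t_{12} = t_0 = 2, the sequence is periodic with period 12.
(418 - 0) mod 12 = 10, so t_{418} = t_{10} = 23.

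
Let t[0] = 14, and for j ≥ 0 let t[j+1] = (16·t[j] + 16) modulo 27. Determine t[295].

3

Listing terms: t[0] = 14,  t[1] = 24,  t[2] = 22,  t[3] = 17,  t[4] = 18,  t[5] = 7,  t[6] = 20,  t[7] = 12,  t[8] = 19,  t[9] = 23,  t[10] = 6,  t[11] = 4,  t[12] = 26,  t[13] = 0,  t[14] = 16,  t[15] = 2,  t[16] = 21,  t[17] = 1,  t[18] = 5,  t[19] = 15,  t[20] = 13,  t[21] = 8,  t[22] = 9,  t[23] = 25,  t[24] = 11,  t[25] = 3,  t[26] = 10,  t[27] = 14.
The sequence repeats with period 27.
So t[295] = t[0 + ((295-0) mod 27)] = t[25] = 3.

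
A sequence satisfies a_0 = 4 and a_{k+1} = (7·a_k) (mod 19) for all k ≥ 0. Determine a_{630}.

Listing terms: a_0 = 4; a_1 = 9; a_2 = 6; a_3 = 4.
Since a_3 = a_0 = 4, the sequence is periodic with period 3.
So a_{630} = a_{0 + ((630-0) mod 3)} = a_0 = 4.

4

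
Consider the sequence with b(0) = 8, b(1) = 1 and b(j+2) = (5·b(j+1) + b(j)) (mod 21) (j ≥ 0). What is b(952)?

14

b(0) = 8; b(1) = 1; b(2) = 13; b(3) = 3; b(4) = 7; b(5) = 17; b(6) = 8; b(7) = 15; b(8) = 20; b(9) = 10; b(10) = 7; b(11) = 3; b(12) = 1; b(13) = 8; b(14) = 20; b(15) = 3; b(16) = 14; b(17) = 10; b(18) = 1; b(19) = 15; b(20) = 13; b(21) = 17; b(22) = 14; b(23) = 3; b(24) = 8; b(25) = 1.
Since (b(24), b(25)) = (b(0), b(1)) = (8, 1) (two consecutive terms determine the rest), the sequence is periodic with period 24.
(952 - 0) mod 24 = 16, so b(952) = b(16) = 14.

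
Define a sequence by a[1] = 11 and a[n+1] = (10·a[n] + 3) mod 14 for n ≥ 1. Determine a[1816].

7

a[1] = 11, a[2] = 1, a[3] = 13, a[4] = 7, a[5] = 3, a[6] = 5, a[7] = 11.
Since a[7] = a[1] = 11, the sequence is periodic with period 6.
So a[1816] = a[1 + ((1816-1) mod 6)] = a[4] = 7.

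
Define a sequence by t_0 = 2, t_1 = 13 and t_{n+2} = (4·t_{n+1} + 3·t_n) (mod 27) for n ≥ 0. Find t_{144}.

Listing terms: t_0 = 2; t_1 = 13; t_2 = 4; t_3 = 1; t_4 = 16; t_5 = 13; t_6 = 19; t_7 = 7; t_8 = 4; t_9 = 10; t_{10} = 25; t_{11} = 22; t_{12} = 1; t_{13} = 16.
Since (t_{12}, t_{13}) = (t_3, t_4) = (1, 16) (two consecutive terms determine the rest), the sequence is eventually periodic: after a pre-period of length 3 it cycles with period 9.
For n ≥ 3, t_n depends only on (n - 3) mod 9. (144 - 3) mod 9 = 6, so t_{144} = t_9 = 10.

10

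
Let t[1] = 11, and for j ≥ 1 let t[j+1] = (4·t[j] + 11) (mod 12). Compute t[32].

Listing terms: t[1] = 11, t[2] = 7, t[3] = 3, t[4] = 11.
Since t[4] = t[1] = 11, the sequence is periodic with period 3.
(32 - 1) mod 3 = 1, so t[32] = t[2] = 7.

7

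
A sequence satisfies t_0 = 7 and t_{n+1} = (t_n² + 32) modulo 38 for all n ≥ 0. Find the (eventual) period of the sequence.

5

t_0 = 7; t_1 = 5; t_2 = 19; t_3 = 13; t_4 = 11; t_5 = 1; t_6 = 33; t_7 = 19.
Since t_7 = t_2 = 19, the sequence is eventually periodic: after a pre-period of length 2 it cycles with period 5.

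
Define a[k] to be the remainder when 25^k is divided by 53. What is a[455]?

52

Computing terms: a[0] = 1, a[1] = 25, a[2] = 42, a[3] = 43, a[4] = 15, a[5] = 4, a[6] = 47, a[7] = 9, a[8] = 13, a[9] = 7, a[10] = 16, a[11] = 29, a[12] = 36, a[13] = 52, a[14] = 28, a[15] = 11, a[16] = 10, a[17] = 38, a[18] = 49, a[19] = 6, a[20] = 44, a[21] = 40, a[22] = 46, a[23] = 37, a[24] = 24, a[25] = 17, a[26] = 1.
The sequence repeats with period 26.
So a[455] = a[0 + ((455-0) mod 26)] = a[13] = 52.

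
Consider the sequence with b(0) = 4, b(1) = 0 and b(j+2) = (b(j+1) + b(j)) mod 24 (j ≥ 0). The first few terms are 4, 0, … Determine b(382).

8

b(0) = 4, b(1) = 0, b(2) = 4, b(3) = 4, b(4) = 8, b(5) = 12, b(6) = 20, b(7) = 8, b(8) = 4, b(9) = 12, b(10) = 16, b(11) = 4, b(12) = 20, b(13) = 0, b(14) = 20, b(15) = 20, b(16) = 16, b(17) = 12, b(18) = 4, b(19) = 16, b(20) = 20, b(21) = 12, b(22) = 8, b(23) = 20, b(24) = 4, b(25) = 0.
The sequence repeats with period 24.
So b(382) = b(0 + ((382-0) mod 24)) = b(22) = 8.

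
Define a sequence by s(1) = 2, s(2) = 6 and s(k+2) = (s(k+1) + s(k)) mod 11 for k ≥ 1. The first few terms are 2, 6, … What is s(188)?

Listing terms: s(1) = 2, s(2) = 6, s(3) = 8, s(4) = 3, s(5) = 0, s(6) = 3, s(7) = 3, s(8) = 6, s(9) = 9, s(10) = 4, s(11) = 2, s(12) = 6.
Since (s(11), s(12)) = (s(1), s(2)) = (2, 6) (two consecutive terms determine the rest), the sequence is periodic with period 10.
So s(188) = s(1 + ((188-1) mod 10)) = s(8) = 6.

6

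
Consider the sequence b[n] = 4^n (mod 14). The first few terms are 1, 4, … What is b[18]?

8

Listing terms: b[0] = 1,  b[1] = 4,  b[2] = 2,  b[3] = 8,  b[4] = 4.
Since b[4] = b[1] = 4, the sequence is eventually periodic: after a pre-period of length 1 it cycles with period 3.
For n ≥ 1, b[n] depends only on (n - 1) mod 3. (18 - 1) mod 3 = 2, so b[18] = b[3] = 8.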